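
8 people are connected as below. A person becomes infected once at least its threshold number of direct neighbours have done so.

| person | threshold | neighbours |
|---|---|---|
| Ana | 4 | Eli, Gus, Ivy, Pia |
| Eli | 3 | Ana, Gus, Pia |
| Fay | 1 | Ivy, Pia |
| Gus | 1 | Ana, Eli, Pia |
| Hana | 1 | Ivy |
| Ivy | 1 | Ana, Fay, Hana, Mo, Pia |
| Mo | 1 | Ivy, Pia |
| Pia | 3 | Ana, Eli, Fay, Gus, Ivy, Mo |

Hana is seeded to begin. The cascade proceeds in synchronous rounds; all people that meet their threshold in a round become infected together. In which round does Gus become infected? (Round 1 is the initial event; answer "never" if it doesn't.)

Round 1 — Hana becomes infected (initial).
Round 2 — checking thresholds:
  Ivy: 1 of 5 neighbours ≥ 1, becomes infected.
Round 3 — checking thresholds:
  Ana: 1 of 4 neighbours < 4, not yet.
  Fay: 1 of 2 neighbours ≥ 1, becomes infected.
  Mo: 1 of 2 neighbours ≥ 1, becomes infected.
  Pia: 1 of 6 neighbours < 3, not yet.
Round 4 — checking thresholds:
  Ana: 1 of 4 neighbours < 4, not yet.
  Pia: 3 of 6 neighbours ≥ 3, becomes infected.
Round 5 — checking thresholds:
  Ana: 2 of 4 neighbours < 4, not yet.
  Eli: 1 of 3 neighbours < 3, not yet.
  Gus: 1 of 3 neighbours ≥ 1, becomes infected.
Round 6 — no new infections; cascade stops.

5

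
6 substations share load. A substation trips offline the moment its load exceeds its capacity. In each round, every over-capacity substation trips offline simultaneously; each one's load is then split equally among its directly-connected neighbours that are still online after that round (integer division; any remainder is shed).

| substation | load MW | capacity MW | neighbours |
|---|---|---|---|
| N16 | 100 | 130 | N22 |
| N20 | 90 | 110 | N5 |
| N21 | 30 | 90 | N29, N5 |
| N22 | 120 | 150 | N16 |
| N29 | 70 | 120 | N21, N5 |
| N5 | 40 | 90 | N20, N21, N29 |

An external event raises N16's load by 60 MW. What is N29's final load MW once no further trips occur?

Round 1 — N16 at 160 > 130. N16 trips offline.
  N16 sheds 160 MW to N22: 160 each.
    N22: 120+160 = 280 > 150
Round 2 — N22 trips offline.
  N22 sheds 280 MW: no online neighbours, lost.
No further trips.

70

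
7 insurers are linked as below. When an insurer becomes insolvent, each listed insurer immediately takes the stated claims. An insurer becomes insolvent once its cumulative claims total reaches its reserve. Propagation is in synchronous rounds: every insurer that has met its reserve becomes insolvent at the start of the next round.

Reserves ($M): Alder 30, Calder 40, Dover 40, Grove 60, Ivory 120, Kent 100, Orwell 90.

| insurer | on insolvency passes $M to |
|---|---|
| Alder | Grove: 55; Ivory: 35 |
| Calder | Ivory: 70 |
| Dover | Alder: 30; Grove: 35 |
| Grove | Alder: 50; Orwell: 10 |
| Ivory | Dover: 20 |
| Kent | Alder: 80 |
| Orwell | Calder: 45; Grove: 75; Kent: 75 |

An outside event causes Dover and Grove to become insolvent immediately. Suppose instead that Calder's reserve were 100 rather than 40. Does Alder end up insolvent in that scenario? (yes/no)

yes

With Calder's reserve at 100:
Round 1 — Dover, Grove become insolvent (initial).
  Alder: +30+50 → 80 ≥ 30
  Orwell: +10 → 10 < 90
Round 2 — Alder becomes insolvent.
  Ivory: +35 → 35 < 120
No further insolvencies.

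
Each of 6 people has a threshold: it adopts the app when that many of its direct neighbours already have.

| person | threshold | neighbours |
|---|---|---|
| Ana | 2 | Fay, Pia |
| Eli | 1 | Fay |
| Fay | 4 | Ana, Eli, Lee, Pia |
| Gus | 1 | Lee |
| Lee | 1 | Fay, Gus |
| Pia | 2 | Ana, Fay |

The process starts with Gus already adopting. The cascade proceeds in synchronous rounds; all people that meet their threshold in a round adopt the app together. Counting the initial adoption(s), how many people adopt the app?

Round 1 — Gus adopts the app (initial).
Round 2 — checking thresholds:
  Lee: 1 of 2 neighbours ≥ 1, adopts the app.
Round 3 — no new adoptions; cascade stops.

2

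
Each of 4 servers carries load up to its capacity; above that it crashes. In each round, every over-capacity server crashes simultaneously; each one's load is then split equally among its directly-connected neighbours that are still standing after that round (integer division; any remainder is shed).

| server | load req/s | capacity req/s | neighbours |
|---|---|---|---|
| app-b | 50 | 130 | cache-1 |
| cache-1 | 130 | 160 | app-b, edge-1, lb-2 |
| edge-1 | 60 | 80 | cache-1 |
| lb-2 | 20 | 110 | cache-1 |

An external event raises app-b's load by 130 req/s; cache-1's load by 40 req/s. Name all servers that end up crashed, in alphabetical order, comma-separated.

Round 1 — app-b at 180 > 130; cache-1 at 170 > 160. app-b, cache-1 crash.
  app-b sheds 180 req/s: no online neighbours, lost.
  cache-1 sheds 170 req/s to edge-1, lb-2: 85 each.
    edge-1: 60+85 = 145 > 80
    lb-2: 20+85 = 105 ≤ 110
Round 2 — edge-1 crashes.
  edge-1 sheds 145 req/s: no online neighbours, lost.
No further crashes.

app-b, cache-1, edge-1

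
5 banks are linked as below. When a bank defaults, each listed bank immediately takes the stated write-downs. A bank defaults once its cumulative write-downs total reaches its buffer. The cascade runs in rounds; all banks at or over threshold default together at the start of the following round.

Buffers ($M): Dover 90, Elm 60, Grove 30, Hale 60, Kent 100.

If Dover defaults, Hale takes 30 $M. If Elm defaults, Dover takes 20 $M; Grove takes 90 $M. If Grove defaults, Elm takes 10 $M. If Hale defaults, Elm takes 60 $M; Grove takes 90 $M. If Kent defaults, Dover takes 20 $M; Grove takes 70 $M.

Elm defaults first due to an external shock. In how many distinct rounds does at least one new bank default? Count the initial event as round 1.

2

Round 1 — Elm defaults (initial).
  Dover: +20 → 20 < 90
  Grove: +90 → 90 ≥ 30
Round 2 — Grove defaults.
No further defaults.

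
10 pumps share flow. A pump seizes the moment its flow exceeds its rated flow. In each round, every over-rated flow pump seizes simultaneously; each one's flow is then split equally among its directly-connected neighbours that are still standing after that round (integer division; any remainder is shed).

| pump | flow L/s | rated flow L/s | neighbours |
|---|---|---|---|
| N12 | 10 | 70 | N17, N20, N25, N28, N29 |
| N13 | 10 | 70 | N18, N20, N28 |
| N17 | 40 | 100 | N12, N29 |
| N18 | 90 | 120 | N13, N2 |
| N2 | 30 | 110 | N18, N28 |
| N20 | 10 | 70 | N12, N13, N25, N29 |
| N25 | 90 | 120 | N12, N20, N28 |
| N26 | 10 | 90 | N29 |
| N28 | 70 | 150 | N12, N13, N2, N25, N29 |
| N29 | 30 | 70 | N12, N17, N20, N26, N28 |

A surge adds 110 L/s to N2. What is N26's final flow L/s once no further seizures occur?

78

Round 1 — N2 at 140 > 110. N2 seizes.
  N2 sheds 140 L/s to N18, N28: 70 each.
    N18: 90+70 = 160 > 120
    N28: 70+70 = 140 ≤ 150
Round 2 — N18 seizes.
  N18 sheds 160 L/s to N13: 160 each.
    N13: 10+160 = 170 > 70
Round 3 — N13 seizes.
  N13 sheds 170 L/s to N20, N28: 85 each.
    N20: 10+85 = 95 > 70
    N28: 140+85 = 225 > 150
Round 4 — N20, N28 seize.
  N20 sheds 95 L/s to N12, N25, N29: 31 each (2 lost).
    N12: 10+31 = 41 ≤ 70
    N25: 90+31 = 121 > 120
    N29: 30+31 = 61 ≤ 70
  N28 sheds 225 L/s to N12, N25, N29: 75 each.
    N12: 41+75 = 116 > 70
    N25: 121+75 = 196 > 120
    N29: 61+75 = 136 > 70
Round 5 — N12, N25, N29 seize.
  N12 sheds 116 L/s to N17: 116 each.
    N17: 40+116 = 156 > 100
  N25 sheds 196 L/s: no online neighbours, lost.
  N29 sheds 136 L/s to N17, N26: 68 each.
    N17: 156+68 = 224 > 100
    N26: 10+68 = 78 ≤ 90
Round 6 — N17 seizes.
  N17 sheds 224 L/s: no online neighbours, lost.
No further seizures.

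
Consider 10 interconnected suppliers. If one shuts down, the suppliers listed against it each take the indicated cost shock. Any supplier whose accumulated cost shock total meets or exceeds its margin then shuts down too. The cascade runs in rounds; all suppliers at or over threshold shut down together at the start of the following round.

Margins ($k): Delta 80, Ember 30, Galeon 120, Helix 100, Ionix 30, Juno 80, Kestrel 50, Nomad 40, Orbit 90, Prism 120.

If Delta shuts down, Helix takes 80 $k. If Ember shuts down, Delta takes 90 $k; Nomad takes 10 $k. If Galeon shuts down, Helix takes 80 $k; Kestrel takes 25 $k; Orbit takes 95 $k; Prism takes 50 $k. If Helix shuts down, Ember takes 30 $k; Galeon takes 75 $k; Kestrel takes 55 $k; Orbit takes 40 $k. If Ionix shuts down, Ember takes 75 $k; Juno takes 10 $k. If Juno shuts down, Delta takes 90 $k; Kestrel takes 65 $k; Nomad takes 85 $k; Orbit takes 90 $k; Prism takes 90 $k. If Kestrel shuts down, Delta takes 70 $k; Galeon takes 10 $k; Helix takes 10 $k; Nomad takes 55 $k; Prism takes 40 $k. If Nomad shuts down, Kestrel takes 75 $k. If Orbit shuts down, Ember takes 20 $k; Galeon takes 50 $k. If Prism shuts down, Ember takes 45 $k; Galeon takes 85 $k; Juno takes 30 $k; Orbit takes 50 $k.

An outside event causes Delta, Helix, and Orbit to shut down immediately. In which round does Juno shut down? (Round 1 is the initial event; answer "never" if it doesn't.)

never

Round 1 — Delta, Helix, Orbit shut down (initial).
  Ember: +30+20 → 50 ≥ 30
  Galeon: +75+50 → 125 ≥ 120
  Kestrel: +55 → 55 ≥ 50
Round 2 — Ember, Galeon, Kestrel shut down.
  Nomad: +10+55 → 65 ≥ 40
  Prism: +50+40 → 90 < 120
Round 3 — Nomad shuts down.
No further shutdowns.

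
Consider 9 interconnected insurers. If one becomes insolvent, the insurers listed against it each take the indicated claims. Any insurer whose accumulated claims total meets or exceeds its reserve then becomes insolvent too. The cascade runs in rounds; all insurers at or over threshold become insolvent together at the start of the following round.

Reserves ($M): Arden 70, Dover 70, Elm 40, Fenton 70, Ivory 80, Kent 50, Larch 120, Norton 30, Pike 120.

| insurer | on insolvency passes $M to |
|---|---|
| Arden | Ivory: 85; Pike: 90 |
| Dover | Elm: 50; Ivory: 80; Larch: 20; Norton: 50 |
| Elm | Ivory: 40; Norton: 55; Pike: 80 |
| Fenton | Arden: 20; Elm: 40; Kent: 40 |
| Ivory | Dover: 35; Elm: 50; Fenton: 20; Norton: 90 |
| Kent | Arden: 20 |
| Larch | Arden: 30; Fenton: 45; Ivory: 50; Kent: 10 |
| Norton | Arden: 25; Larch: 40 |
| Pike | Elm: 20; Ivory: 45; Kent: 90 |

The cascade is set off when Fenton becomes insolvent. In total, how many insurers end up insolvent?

3

Round 1 — Fenton becomes insolvent (initial).
  Arden: +20 → 20 < 70
  Elm: +40 → 40 ≥ 40
  Kent: +40 → 40 < 50
Round 2 — Elm becomes insolvent.
  Ivory: +40 → 40 < 80
  Norton: +55 → 55 ≥ 30
  Pike: +80 → 80 < 120
Round 3 — Norton becomes insolvent.
  Arden: +25 → 45 < 70
  Larch: +40 → 40 < 120
No further insolvencies.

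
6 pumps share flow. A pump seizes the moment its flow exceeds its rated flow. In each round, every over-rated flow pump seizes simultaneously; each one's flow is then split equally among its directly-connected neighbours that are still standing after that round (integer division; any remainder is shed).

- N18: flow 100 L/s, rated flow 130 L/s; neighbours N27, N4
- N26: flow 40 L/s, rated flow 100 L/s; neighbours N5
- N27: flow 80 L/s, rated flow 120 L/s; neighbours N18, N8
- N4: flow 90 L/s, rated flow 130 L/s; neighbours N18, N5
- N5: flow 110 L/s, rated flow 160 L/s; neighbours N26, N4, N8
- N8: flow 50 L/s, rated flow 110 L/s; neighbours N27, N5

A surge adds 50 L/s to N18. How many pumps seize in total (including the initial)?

Round 1 — N18 at 150 > 130. N18 seizes.
  N18 sheds 150 L/s to N27, N4: 75 each.
    N27: 80+75 = 155 > 120
    N4: 90+75 = 165 > 130
Round 2 — N27, N4 seize.
  N27 sheds 155 L/s to N8: 155 each.
    N8: 50+155 = 205 > 110
  N4 sheds 165 L/s to N5: 165 each.
    N5: 110+165 = 275 > 160
Round 3 — N5, N8 seize.
  N5 sheds 275 L/s to N26: 275 each.
    N26: 40+275 = 315 > 100
  N8 sheds 205 L/s: no online neighbours, lost.
Round 4 — N26 seizes.
  N26 sheds 315 L/s: no online neighbours, lost.
No further seizures.

6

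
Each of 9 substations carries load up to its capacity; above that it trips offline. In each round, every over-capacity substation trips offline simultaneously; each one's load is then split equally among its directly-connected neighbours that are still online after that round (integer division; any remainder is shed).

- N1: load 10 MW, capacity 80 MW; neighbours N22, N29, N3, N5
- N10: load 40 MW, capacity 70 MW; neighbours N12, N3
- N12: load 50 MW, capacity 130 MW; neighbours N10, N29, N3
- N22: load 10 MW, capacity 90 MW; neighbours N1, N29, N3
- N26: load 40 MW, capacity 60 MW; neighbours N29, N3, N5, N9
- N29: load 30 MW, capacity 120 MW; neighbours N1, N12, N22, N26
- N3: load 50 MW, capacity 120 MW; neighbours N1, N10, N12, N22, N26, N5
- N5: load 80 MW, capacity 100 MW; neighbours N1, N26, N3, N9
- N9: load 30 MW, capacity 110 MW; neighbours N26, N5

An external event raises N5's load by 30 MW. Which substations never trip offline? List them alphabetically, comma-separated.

N1, N10, N12, N22, N29, N3, N9

Round 1 — N5 at 110 > 100. N5 trips offline.
  N5 sheds 110 MW to N1, N26, N3, N9: 27 each (2 lost).
    N1: 10+27 = 37 ≤ 80
    N26: 40+27 = 67 > 60
    N3: 50+27 = 77 ≤ 120
    N9: 30+27 = 57 ≤ 110
Round 2 — N26 trips offline.
  N26 sheds 67 MW to N29, N3, N9: 22 each (1 lost).
    N29: 30+22 = 52 ≤ 120
    N3: 77+22 = 99 ≤ 120
    N9: 57+22 = 79 ≤ 110
No further trips.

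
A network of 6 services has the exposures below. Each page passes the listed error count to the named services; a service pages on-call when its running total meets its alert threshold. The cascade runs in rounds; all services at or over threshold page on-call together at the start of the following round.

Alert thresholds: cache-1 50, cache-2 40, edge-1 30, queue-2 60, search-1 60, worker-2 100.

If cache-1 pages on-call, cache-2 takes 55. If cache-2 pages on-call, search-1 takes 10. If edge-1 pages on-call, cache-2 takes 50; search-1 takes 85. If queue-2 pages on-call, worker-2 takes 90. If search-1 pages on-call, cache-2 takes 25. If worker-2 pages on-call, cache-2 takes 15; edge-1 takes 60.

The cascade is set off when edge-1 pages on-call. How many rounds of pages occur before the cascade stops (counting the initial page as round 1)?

2

Round 1 — edge-1 pages on-call (initial).
  cache-2: +50 → 50 ≥ 40
  search-1: +85 → 85 ≥ 60
Round 2 — cache-2, search-1 page on-call.
No further pages.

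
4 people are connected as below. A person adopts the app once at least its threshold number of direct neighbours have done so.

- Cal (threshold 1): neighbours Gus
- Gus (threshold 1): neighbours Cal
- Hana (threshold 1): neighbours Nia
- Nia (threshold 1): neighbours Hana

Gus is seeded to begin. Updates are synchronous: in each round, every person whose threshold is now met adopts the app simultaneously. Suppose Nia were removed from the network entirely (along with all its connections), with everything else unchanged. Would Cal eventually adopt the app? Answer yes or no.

yes

With Nia removed:
Round 1 — Gus adopts the app (initial).
Round 2 — checking thresholds:
  Cal: 1 of 1 neighbours ≥ 1, adopts the app.
Round 3 — no new adoptions; cascade stops.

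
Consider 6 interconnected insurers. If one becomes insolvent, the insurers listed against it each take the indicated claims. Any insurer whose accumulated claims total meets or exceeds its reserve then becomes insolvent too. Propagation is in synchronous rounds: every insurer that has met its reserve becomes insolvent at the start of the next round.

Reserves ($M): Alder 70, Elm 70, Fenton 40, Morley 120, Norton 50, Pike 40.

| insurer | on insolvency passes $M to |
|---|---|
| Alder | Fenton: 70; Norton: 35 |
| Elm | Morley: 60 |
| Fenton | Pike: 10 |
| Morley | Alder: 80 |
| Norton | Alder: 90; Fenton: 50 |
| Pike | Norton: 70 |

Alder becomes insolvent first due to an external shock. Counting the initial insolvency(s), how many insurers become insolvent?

Round 1 — Alder becomes insolvent (initial).
  Fenton: +70 → 70 ≥ 40
  Norton: +35 → 35 < 50
Round 2 — Fenton becomes insolvent.
  Pike: +10 → 10 < 40
No further insolvencies.

2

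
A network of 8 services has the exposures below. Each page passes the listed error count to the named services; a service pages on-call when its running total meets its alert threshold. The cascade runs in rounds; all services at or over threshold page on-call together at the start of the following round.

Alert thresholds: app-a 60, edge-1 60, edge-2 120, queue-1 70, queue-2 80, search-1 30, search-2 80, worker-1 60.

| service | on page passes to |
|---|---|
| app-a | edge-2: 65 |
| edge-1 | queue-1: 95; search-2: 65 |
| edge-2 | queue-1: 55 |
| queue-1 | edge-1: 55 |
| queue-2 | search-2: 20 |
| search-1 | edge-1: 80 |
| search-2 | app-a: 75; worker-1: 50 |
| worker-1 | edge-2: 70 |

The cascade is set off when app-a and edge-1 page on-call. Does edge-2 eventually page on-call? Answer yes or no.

Round 1 — app-a, edge-1 page on-call (initial).
  edge-2: +65 → 65 < 120
  queue-1: +95 → 95 ≥ 70
  search-2: +65 → 65 < 80
Round 2 — queue-1 pages on-call.
No further pages.

no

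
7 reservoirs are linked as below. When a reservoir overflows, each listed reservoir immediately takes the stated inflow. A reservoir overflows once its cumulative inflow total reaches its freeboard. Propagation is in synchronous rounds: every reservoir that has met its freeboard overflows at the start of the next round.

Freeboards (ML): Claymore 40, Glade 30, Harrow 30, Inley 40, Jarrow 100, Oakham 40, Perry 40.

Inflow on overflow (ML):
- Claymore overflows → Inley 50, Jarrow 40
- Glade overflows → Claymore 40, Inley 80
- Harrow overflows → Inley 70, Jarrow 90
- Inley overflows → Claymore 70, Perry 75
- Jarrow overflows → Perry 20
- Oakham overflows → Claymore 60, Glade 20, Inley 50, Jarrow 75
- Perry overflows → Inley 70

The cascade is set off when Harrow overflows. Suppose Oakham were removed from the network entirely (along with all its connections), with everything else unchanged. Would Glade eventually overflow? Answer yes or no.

With Oakham removed:
Round 1 — Harrow overflows (initial).
  Inley: +70 → 70 ≥ 40
  Jarrow: +90 → 90 < 100
Round 2 — Inley overflows.
  Claymore: +70 → 70 ≥ 40
  Perry: +75 → 75 ≥ 40
Round 3 — Claymore, Perry overflow.
  Jarrow: +40 → 130 ≥ 100
Round 4 — Jarrow overflows.
No further overflows.

no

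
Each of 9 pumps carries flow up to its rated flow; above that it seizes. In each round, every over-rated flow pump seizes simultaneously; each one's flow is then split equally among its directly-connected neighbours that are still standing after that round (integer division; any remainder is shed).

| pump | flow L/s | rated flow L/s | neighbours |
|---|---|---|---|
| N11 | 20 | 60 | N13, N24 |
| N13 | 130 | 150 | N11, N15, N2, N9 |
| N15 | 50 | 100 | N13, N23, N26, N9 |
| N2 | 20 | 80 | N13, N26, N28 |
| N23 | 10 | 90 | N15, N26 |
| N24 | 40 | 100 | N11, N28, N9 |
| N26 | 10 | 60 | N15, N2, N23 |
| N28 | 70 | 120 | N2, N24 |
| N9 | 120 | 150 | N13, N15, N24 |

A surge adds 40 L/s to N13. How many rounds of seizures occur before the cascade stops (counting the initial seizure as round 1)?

5

Round 1 — N13 at 170 > 150. N13 seizes.
  N13 sheds 170 L/s to N11, N15, N2, N9: 42 each (2 lost).
    N11: 20+42 = 62 > 60
    N15: 50+42 = 92 ≤ 100
    N2: 20+42 = 62 ≤ 80
    N9: 120+42 = 162 > 150
Round 2 — N11, N9 seize.
  N11 sheds 62 L/s to N24: 62 each.
    N24: 40+62 = 102 > 100
  N9 sheds 162 L/s to N15, N24: 81 each.
    N15: 92+81 = 173 > 100
    N24: 102+81 = 183 > 100
Round 3 — N15, N24 seize.
  N15 sheds 173 L/s to N23, N26: 86 each (1 lost).
    N23: 10+86 = 96 > 90
    N26: 10+86 = 96 > 60
  N24 sheds 183 L/s to N28: 183 each.
    N28: 70+183 = 253 > 120
Round 4 — N23, N26, N28 seize.
  N23 sheds 96 L/s: no online neighbours, lost.
  N26 sheds 96 L/s to N2: 96 each.
    N2: 62+96 = 158 > 80
  N28 sheds 253 L/s to N2: 253 each.
    N2: 158+253 = 411 > 80
Round 5 — N2 seizes.
  N2 sheds 411 L/s: no online neighbours, lost.
No further seizures.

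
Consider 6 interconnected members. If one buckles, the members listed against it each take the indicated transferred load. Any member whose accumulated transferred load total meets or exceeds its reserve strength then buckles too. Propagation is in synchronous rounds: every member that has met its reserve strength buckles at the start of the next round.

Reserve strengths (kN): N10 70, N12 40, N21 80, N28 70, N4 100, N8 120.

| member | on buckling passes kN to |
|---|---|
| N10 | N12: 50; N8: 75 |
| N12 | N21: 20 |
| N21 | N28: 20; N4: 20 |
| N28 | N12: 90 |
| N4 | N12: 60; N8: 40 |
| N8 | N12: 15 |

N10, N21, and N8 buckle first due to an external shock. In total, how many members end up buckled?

Round 1 — N10, N21, N8 buckle (initial).
  N12: +50+15 → 65 ≥ 40
  N28: +20 → 20 < 70
  N4: +20 → 20 < 100
Round 2 — N12 buckles.
No further bucklings.

4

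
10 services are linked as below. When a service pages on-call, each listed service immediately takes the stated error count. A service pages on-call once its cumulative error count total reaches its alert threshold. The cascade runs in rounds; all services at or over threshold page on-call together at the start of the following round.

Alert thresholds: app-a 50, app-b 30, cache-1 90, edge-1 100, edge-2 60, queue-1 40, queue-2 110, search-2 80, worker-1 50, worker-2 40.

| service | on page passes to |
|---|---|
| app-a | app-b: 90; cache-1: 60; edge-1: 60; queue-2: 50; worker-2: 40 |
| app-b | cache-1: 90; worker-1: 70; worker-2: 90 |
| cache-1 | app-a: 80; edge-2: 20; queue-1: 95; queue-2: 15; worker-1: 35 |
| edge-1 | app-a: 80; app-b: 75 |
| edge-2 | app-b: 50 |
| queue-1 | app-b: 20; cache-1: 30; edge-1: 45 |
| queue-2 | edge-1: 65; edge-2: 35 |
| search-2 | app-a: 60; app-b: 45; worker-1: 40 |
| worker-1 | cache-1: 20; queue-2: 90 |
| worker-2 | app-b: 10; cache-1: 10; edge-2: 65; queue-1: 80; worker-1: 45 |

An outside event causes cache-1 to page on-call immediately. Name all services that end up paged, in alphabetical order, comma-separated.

Round 1 — cache-1 pages on-call (initial).
  app-a: +80 → 80 ≥ 50
  edge-2: +20 → 20 < 60
  queue-1: +95 → 95 ≥ 40
  queue-2: +15 → 15 < 110
  worker-1: +35 → 35 < 50
Round 2 — app-a, queue-1 page on-call.
  app-b: +90+20 → 110 ≥ 30
  edge-1: +60+45 → 105 ≥ 100
  queue-2: +50 → 65 < 110
  worker-2: +40 → 40 ≥ 40
Round 3 — app-b, edge-1, worker-2 page on-call.
  edge-2: +65 → 85 ≥ 60
  worker-1: +70+45 → 150 ≥ 50
Round 4 — edge-2, worker-1 page on-call.
  queue-2: +90 → 155 ≥ 110
Round 5 — queue-2 pages on-call.
No further pages.

app-a, app-b, cache-1, edge-1, edge-2, queue-1, queue-2, worker-1, worker-2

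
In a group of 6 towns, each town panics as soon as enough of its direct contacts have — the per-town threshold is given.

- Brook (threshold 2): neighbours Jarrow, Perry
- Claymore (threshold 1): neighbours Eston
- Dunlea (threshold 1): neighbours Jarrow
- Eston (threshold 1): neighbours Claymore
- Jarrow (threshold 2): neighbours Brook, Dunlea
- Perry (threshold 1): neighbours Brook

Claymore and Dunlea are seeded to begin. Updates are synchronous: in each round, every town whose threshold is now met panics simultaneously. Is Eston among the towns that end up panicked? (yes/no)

Round 1 — Claymore, Dunlea panic (initial).
Round 2 — checking thresholds:
  Eston: 1 of 1 neighbours ≥ 1, panics.
  Jarrow: 1 of 2 neighbours < 2, holds.
Round 3 — no new panics; cascade stops.

yes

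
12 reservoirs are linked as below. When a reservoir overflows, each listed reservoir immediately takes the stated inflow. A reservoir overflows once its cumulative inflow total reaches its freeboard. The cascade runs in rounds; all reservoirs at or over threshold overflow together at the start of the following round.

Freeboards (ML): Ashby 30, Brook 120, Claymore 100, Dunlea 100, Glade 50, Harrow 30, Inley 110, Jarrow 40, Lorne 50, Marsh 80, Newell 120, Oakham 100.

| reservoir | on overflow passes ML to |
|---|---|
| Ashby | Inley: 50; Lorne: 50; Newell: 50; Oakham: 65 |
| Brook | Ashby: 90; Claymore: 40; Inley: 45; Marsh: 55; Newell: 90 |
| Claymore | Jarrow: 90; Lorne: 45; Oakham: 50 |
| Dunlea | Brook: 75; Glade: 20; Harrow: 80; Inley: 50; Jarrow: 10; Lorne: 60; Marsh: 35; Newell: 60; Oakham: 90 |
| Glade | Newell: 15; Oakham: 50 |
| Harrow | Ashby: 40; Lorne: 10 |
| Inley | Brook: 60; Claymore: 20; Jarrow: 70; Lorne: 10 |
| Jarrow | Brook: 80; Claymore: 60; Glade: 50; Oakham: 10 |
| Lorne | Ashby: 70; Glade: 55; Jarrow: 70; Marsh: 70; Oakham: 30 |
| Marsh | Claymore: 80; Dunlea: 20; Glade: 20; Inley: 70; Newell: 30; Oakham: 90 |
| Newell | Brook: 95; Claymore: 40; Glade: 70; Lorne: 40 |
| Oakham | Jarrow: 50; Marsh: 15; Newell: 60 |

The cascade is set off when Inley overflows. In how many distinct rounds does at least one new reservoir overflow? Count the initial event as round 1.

Round 1 — Inley overflows (initial).
  Brook: +60 → 60 < 120
  Claymore: +20 → 20 < 100
  Jarrow: +70 → 70 ≥ 40
  Lorne: +10 → 10 < 50
Round 2 — Jarrow overflows.
  Brook: +80 → 140 ≥ 120
  Claymore: +60 → 80 < 100
  Glade: +50 → 50 ≥ 50
  Oakham: +10 → 10 < 100
Round 3 — Brook, Glade overflow.
  Ashby: +90 → 90 ≥ 30
  Claymore: +40 → 120 ≥ 100
  Marsh: +55 → 55 < 80
  Newell: +90+15 → 105 < 120
  Oakham: +50 → 60 < 100
Round 4 — Ashby, Claymore overflow.
  Lorne: +50+45 → 105 ≥ 50
  Newell: +50 → 155 ≥ 120
  Oakham: +65+50 → 175 ≥ 100
Round 5 — Lorne, Newell, Oakham overflow.
  Marsh: +70+15 → 140 ≥ 80
Round 6 — Marsh overflows.
  Dunlea: +20 → 20 < 100
No further overflows.

6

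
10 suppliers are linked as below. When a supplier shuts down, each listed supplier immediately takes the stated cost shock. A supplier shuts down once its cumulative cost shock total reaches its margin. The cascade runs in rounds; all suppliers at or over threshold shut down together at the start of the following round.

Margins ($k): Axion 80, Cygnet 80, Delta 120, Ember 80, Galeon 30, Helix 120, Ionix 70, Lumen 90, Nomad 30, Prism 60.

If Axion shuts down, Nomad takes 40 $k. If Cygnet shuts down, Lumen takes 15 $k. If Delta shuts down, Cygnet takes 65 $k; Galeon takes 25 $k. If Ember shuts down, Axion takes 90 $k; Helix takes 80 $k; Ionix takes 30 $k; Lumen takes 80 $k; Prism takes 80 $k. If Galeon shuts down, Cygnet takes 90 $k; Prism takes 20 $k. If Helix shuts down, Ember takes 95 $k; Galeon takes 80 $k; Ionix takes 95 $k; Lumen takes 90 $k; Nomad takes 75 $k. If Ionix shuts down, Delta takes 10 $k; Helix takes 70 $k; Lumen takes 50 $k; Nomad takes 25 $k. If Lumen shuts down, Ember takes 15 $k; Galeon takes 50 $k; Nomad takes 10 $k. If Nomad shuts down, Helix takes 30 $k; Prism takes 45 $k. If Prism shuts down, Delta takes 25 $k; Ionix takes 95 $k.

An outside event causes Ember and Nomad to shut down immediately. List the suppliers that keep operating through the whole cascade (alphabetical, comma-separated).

Delta

Round 1 — Ember, Nomad shut down (initial).
  Axion: +90 → 90 ≥ 80
  Helix: +80+30 → 110 < 120
  Ionix: +30 → 30 < 70
  Lumen: +80 → 80 < 90
  Prism: +80+45 → 125 ≥ 60
Round 2 — Axion, Prism shut down.
  Delta: +25 → 25 < 120
  Ionix: +95 → 125 ≥ 70
Round 3 — Ionix shuts down.
  Delta: +10 → 35 < 120
  Helix: +70 → 180 ≥ 120
  Lumen: +50 → 130 ≥ 90
Round 4 — Helix, Lumen shut down.
  Galeon: +80+50 → 130 ≥ 30
Round 5 — Galeon shuts down.
  Cygnet: +90 → 90 ≥ 80
Round 6 — Cygnet shuts down.
No further shutdowns.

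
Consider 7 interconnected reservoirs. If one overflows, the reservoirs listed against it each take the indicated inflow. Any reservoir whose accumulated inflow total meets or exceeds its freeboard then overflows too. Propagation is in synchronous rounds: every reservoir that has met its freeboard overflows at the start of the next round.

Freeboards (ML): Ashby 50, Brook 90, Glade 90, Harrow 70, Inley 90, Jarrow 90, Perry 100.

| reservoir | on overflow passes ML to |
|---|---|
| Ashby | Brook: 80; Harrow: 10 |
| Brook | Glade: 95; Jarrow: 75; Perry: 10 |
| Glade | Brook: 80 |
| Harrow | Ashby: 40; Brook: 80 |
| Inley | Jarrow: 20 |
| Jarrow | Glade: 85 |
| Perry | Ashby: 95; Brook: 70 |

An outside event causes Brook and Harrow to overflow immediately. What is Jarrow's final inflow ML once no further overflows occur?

Round 1 — Brook, Harrow overflow (initial).
  Ashby: +40 → 40 < 50
  Glade: +95 → 95 ≥ 90
  Jarrow: +75 → 75 < 90
  Perry: +10 → 10 < 100
Round 2 — Glade overflows.
No further overflows.

75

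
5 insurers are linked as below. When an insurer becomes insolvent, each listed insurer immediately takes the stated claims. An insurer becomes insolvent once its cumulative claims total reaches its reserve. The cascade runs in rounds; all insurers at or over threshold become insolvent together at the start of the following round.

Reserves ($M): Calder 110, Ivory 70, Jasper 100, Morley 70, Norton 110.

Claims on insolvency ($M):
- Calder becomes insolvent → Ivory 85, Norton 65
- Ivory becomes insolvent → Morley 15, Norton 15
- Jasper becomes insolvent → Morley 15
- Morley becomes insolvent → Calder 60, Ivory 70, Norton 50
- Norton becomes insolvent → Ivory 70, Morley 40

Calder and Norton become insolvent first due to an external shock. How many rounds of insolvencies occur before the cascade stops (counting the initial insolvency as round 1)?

Round 1 — Calder, Norton become insolvent (initial).
  Ivory: +85+70 → 155 ≥ 70
  Morley: +40 → 40 < 70
Round 2 — Ivory becomes insolvent.
  Morley: +15 → 55 < 70
No further insolvencies.

2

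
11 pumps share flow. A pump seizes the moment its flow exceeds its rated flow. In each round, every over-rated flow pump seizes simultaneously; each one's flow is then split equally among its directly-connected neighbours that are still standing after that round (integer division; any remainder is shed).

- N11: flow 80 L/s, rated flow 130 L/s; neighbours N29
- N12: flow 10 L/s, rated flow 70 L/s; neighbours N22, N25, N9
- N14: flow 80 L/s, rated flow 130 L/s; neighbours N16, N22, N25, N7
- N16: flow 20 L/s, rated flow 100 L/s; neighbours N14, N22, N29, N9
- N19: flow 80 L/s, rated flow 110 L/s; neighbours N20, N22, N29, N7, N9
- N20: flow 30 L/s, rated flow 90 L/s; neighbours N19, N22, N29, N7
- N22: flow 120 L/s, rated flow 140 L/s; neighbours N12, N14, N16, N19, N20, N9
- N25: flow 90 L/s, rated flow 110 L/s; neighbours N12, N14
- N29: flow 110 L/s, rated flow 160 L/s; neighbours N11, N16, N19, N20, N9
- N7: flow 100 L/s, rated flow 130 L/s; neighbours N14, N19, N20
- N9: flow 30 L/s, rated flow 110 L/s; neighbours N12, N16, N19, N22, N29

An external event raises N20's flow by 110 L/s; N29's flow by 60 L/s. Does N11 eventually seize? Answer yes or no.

Round 1 — N20 at 140 > 90; N29 at 170 > 160. N20, N29 seize.
  N20 sheds 140 L/s to N19, N22, N7: 46 each (2 lost).
    N19: 80+46 = 126 > 110
    N22: 120+46 = 166 > 140
    N7: 100+46 = 146 > 130
  N29 sheds 170 L/s to N11, N16, N19, N9: 42 each (2 lost).
    N11: 80+42 = 122 ≤ 130
    N16: 20+42 = 62 ≤ 100
    N19: 126+42 = 168 > 110
    N9: 30+42 = 72 ≤ 110
Round 2 — N19, N22, N7 seize.
  N19 sheds 168 L/s to N9: 168 each.
    N9: 72+168 = 240 > 110
  N22 sheds 166 L/s to N12, N14, N16, N9: 41 each (2 lost).
    N12: 10+41 = 51 ≤ 70
    N14: 80+41 = 121 ≤ 130
    N16: 62+41 = 103 > 100
    N9: 240+41 = 281 > 110
  N7 sheds 146 L/s to N14: 146 each.
    N14: 121+146 = 267 > 130
Round 3 — N14, N16, N9 seize.
  N14 sheds 267 L/s to N25: 267 each.
    N25: 90+267 = 357 > 110
  N16 sheds 103 L/s: no online neighbours, lost.
  N9 sheds 281 L/s to N12: 281 each.
    N12: 51+281 = 332 > 70
Round 4 — N12, N25 seize.
  N12 sheds 332 L/s: no online neighbours, lost.
  N25 sheds 357 L/s: no online neighbours, lost.
No further seizures.

no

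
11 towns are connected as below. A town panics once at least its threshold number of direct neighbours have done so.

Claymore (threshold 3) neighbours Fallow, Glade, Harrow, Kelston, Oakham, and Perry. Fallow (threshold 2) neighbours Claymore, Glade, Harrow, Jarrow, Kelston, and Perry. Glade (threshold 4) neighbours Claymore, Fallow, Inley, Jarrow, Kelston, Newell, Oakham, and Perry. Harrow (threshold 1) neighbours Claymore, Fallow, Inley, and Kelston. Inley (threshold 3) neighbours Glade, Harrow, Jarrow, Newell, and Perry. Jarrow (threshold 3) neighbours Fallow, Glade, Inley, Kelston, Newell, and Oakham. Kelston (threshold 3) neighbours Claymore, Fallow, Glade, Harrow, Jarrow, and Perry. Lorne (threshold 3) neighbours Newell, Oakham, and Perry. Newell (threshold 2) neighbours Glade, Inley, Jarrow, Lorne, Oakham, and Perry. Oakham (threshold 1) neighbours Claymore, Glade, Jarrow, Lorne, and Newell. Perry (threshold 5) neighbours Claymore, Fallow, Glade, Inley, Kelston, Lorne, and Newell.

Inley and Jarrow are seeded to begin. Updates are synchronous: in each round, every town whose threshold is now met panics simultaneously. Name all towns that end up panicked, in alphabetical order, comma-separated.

Claymore, Fallow, Glade, Harrow, Inley, Jarrow, Kelston, Lorne, Newell, Oakham, Perry

Round 1 — Inley, Jarrow panic (initial).
Round 2 — checking thresholds:
  Fallow: 1 of 6 neighbours < 2, holds.
  Glade: 2 of 8 neighbours < 4, holds.
  Harrow: 1 of 4 neighbours ≥ 1, panics.
  Kelston: 1 of 6 neighbours < 3, holds.
  Newell: 2 of 6 neighbours ≥ 2, panics.
  Oakham: 1 of 5 neighbours ≥ 1, panics.
  Perry: 1 of 7 neighbours < 5, holds.
Round 3 — checking thresholds:
  Claymore: 2 of 6 neighbours < 3, holds.
  Fallow: 2 of 6 neighbours ≥ 2, panics.
  Glade: 4 of 8 neighbours ≥ 4, panics.
  Kelston: 2 of 6 neighbours < 3, holds.
  Lorne: 2 of 3 neighbours < 3, holds.
  Perry: 2 of 7 neighbours < 5, holds.
Round 4 — checking thresholds:
  Claymore: 4 of 6 neighbours ≥ 3, panics.
  Kelston: 4 of 6 neighbours ≥ 3, panics.
  Lorne: 2 of 3 neighbours < 3, holds.
  Perry: 4 of 7 neighbours < 5, holds.
Round 5 — checking thresholds:
  Lorne: 2 of 3 neighbours < 3, holds.
  Perry: 6 of 7 neighbours ≥ 5, panics.
Round 6 — checking thresholds:
  Lorne: 3 of 3 neighbours ≥ 3, panics.
Round 7 — no new panics; cascade stops.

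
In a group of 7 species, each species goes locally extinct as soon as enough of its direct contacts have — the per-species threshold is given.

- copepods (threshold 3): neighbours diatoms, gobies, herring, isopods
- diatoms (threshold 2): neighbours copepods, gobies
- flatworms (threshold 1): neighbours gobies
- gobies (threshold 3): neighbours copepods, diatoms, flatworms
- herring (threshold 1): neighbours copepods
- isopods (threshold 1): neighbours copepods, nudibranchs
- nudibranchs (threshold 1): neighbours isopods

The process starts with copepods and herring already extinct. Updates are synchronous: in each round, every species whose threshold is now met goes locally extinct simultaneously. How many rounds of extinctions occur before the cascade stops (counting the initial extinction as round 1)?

3

Round 1 — copepods, herring go locally extinct (initial).
Round 2 — checking thresholds:
  diatoms: 1 of 2 neighbours < 2, not yet.
  gobies: 1 of 3 neighbours < 3, not yet.
  isopods: 1 of 2 neighbours ≥ 1, goes locally extinct.
Round 3 — checking thresholds:
  diatoms: 1 of 2 neighbours < 2, not yet.
  gobies: 1 of 3 neighbours < 3, not yet.
  nudibranchs: 1 of 1 neighbours ≥ 1, goes locally extinct.
Round 4 — no new extinctions; cascade stops.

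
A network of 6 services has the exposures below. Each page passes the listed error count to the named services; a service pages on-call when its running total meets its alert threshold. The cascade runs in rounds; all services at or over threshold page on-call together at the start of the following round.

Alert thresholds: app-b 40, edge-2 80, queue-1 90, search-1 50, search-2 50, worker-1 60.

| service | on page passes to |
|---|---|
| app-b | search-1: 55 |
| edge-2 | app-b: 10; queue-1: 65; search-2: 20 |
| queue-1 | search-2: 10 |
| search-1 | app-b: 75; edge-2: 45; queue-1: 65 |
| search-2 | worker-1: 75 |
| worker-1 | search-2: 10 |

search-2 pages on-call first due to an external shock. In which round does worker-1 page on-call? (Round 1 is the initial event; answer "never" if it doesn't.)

2

Round 1 — search-2 pages on-call (initial).
  worker-1: +75 → 75 ≥ 60
Round 2 — worker-1 pages on-call.
No further pages.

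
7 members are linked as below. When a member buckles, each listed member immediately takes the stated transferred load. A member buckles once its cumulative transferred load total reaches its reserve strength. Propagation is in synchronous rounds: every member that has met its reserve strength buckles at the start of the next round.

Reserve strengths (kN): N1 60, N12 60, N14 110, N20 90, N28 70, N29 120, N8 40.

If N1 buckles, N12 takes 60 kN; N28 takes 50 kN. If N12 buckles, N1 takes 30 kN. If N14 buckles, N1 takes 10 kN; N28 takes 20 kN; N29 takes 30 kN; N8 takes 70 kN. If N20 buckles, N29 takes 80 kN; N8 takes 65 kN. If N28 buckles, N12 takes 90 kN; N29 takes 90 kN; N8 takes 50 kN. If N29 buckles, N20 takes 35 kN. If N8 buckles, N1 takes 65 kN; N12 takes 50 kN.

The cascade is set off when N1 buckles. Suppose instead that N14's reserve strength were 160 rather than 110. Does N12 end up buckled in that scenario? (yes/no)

With N14's reserve strength at 160:
Round 1 — N1 buckles (initial).
  N12: +60 → 60 ≥ 60
  N28: +50 → 50 < 70
Round 2 — N12 buckles.
No further bucklings.

yes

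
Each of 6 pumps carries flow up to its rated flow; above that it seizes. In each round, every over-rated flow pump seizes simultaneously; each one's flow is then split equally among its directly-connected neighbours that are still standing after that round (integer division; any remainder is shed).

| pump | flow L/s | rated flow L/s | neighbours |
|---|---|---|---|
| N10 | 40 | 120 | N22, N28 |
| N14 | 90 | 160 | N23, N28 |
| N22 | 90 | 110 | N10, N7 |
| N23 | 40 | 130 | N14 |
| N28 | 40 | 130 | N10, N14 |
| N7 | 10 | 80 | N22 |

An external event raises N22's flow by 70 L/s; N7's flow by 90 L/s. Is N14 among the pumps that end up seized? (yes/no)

Round 1 — N22 at 160 > 110; N7 at 100 > 80. N22, N7 seize.
  N22 sheds 160 L/s to N10: 160 each.
    N10: 40+160 = 200 > 120
  N7 sheds 100 L/s: no online neighbours, lost.
Round 2 — N10 seizes.
  N10 sheds 200 L/s to N28: 200 each.
    N28: 40+200 = 240 > 130
Round 3 — N28 seizes.
  N28 sheds 240 L/s to N14: 240 each.
    N14: 90+240 = 330 > 160
Round 4 — N14 seizes.
  N14 sheds 330 L/s to N23: 330 each.
    N23: 40+330 = 370 > 130
Round 5 — N23 seizes.
  N23 sheds 370 L/s: no online neighbours, lost.
No further seizures.

yes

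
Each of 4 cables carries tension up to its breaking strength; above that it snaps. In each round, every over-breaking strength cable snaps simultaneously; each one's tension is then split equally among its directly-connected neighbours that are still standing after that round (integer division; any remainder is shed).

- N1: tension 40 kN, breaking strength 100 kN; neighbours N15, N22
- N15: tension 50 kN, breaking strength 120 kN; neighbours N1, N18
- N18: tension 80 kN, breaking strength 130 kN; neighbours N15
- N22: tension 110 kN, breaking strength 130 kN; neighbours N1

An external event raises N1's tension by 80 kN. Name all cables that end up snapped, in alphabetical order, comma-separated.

Round 1 — N1 at 120 > 100. N1 snaps.
  N1 sheds 120 kN to N15, N22: 60 each.
    N15: 50+60 = 110 ≤ 120
    N22: 110+60 = 170 > 130
Round 2 — N22 snaps.
  N22 sheds 170 kN: no online neighbours, lost.
No further breaks.

N1, N22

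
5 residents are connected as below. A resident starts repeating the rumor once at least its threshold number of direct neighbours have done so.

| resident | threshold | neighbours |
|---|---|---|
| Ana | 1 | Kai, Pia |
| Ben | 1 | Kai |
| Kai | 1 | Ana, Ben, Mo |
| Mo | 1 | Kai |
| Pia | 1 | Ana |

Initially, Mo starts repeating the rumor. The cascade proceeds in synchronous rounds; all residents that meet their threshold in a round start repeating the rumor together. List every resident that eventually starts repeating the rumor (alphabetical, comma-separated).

Ana, Ben, Kai, Mo, Pia

Round 1 — Mo starts repeating the rumor (initial).
Round 2 — checking thresholds:
  Kai: 1 of 3 neighbours ≥ 1, starts repeating the rumor.
Round 3 — checking thresholds:
  Ana: 1 of 2 neighbours ≥ 1, starts repeating the rumor.
  Ben: 1 of 1 neighbours ≥ 1, starts repeating the rumor.
Round 4 — checking thresholds:
  Pia: 1 of 1 neighbours ≥ 1, starts repeating the rumor.
Round 5 — no new spreads; cascade stops.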